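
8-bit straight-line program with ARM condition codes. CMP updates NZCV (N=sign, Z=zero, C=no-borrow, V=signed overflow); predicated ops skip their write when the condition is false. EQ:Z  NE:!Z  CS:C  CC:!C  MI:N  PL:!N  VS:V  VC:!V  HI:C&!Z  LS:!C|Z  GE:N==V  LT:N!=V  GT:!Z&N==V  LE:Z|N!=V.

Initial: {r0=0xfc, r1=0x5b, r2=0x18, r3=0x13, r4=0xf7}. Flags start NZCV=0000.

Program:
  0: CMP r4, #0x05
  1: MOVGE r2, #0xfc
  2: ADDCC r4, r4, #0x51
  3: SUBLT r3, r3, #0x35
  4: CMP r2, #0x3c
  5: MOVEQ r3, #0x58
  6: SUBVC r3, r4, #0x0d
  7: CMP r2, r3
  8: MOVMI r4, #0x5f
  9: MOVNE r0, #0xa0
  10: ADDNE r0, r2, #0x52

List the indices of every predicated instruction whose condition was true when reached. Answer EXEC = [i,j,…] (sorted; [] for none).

EXEC = [3,6,9,10]

0: ✓ CMP  NZCV=1010
1: · MOVGE
2: · ADDCC
3: ✓ SUBLT  r3←0xde
4: ✓ CMP  NZCV=1000
5: · MOVEQ
6: ✓ SUBVC  r3←0xea
7: ✓ CMP  NZCV=0000
8: · MOVMI
9: ✓ MOVNE  r0←0xa0
10: ✓ ADDNE  r0←0x6a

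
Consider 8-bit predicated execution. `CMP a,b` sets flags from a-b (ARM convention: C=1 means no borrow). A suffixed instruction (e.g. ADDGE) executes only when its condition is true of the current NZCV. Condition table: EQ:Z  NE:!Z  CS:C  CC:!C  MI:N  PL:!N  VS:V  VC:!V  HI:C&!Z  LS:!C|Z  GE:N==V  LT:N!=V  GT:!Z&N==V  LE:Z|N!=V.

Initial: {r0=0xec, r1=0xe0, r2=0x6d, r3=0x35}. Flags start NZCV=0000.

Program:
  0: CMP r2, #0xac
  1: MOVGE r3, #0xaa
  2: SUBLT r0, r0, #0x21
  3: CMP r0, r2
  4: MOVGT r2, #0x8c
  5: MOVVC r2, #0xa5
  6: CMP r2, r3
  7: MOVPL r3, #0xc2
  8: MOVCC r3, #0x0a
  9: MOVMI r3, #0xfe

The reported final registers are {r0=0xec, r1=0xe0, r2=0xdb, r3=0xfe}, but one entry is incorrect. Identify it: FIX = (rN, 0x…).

[0] flags=1001 → (cmp)
[1] flags=1001 GE?T → r3=0xaa
[2] flags=1001 LT?F → skip
[3] flags=0011 → (cmp)
[4] flags=0011 GT?F → skip
[5] flags=0011 VC?F → skip
[6] flags=1001 → (cmp)
[7] flags=1001 PL?F → skip
[8] flags=1001 CC?T → r3=0x0a
[9] flags=1001 MI?T → r3=0xfe

FIX = (r2, 0x6d)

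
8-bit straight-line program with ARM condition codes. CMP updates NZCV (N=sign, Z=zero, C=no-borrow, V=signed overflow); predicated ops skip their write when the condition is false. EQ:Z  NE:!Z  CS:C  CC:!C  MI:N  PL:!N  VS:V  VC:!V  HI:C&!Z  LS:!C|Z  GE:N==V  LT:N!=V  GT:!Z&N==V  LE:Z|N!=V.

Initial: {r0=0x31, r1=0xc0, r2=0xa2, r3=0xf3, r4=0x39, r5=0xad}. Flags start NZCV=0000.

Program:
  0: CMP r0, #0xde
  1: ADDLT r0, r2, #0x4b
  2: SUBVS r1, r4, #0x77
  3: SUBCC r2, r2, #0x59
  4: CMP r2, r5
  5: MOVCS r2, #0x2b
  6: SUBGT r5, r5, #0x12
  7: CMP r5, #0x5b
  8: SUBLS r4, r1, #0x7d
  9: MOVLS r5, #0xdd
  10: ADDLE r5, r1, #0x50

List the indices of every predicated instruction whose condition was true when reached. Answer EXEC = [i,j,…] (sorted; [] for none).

EXEC = [3,6,10]

0: ✓ CMP  NZCV=0000
1: · ADDLT
2: · SUBVS
3: ✓ SUBCC  r2←0x49
4: ✓ CMP  NZCV=1001
5: · MOVCS
6: ✓ SUBGT  r5←0x9b
7: ✓ CMP  NZCV=0011
8: · SUBLS
9: · MOVLS
10: ✓ ADDLE  r5←0x10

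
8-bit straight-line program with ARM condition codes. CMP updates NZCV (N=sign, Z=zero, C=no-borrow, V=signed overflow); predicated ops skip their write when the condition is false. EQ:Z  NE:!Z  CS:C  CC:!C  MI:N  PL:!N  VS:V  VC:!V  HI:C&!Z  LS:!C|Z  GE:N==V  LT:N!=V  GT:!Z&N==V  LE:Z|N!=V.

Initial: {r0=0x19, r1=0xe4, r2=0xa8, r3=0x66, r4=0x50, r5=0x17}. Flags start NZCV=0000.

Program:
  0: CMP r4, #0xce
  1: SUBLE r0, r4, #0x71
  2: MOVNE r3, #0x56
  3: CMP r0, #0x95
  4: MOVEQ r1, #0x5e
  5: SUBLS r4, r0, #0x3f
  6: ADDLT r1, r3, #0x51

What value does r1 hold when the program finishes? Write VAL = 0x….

[0] flags=1001 → (cmp)
[1] flags=1001 LE?F → skip
[2] flags=1001 NE?T → r3=0x56
[3] flags=1001 → (cmp)
[4] flags=1001 EQ?F → skip
[5] flags=1001 LS?T → r4=0xda
[6] flags=1001 LT?F → skip

VAL = 0xe4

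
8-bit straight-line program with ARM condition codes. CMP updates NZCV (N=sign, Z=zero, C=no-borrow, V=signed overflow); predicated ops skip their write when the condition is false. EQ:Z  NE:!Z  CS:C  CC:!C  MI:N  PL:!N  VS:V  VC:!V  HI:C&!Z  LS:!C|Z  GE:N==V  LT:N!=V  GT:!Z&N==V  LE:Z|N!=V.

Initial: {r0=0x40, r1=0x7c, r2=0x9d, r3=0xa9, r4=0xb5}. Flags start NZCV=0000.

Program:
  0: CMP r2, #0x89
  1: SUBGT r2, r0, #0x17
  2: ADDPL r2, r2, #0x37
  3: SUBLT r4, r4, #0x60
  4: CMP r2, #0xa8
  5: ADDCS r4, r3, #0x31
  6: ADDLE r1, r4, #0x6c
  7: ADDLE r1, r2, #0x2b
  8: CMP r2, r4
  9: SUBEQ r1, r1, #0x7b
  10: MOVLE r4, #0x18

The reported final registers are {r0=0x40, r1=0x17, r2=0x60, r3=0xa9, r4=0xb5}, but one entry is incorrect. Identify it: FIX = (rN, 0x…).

[0] flags=0010 → (cmp)
[1] flags=0010 GT?T → r2=0x29
[2] flags=0010 PL?T → r2=0x60
[3] flags=0010 LT?F → skip
[4] flags=1001 → (cmp)
[5] flags=1001 CS?F → skip
[6] flags=1001 LE?F → skip
[7] flags=1001 LE?F → skip
[8] flags=1001 → (cmp)
[9] flags=1001 EQ?F → skip
[10] flags=1001 LE?F → skip

FIX = (r1, 0x7c)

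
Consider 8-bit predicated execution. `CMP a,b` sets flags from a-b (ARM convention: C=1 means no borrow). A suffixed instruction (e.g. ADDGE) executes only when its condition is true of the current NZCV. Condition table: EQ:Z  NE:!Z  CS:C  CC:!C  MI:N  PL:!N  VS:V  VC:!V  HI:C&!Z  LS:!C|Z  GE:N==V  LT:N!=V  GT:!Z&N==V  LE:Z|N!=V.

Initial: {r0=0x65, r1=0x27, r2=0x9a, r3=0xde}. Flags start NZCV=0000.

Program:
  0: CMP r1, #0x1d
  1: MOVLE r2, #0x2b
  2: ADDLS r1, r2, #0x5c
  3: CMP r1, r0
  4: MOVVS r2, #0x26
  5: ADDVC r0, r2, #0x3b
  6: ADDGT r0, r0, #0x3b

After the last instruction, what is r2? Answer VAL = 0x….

0: ✓ CMP  NZCV=0010
1: · MOVLE
2: · ADDLS
3: ✓ CMP  NZCV=1000
4: · MOVVS
5: ✓ ADDVC  r0←0xd5
6: · ADDGT

VAL = 0x9a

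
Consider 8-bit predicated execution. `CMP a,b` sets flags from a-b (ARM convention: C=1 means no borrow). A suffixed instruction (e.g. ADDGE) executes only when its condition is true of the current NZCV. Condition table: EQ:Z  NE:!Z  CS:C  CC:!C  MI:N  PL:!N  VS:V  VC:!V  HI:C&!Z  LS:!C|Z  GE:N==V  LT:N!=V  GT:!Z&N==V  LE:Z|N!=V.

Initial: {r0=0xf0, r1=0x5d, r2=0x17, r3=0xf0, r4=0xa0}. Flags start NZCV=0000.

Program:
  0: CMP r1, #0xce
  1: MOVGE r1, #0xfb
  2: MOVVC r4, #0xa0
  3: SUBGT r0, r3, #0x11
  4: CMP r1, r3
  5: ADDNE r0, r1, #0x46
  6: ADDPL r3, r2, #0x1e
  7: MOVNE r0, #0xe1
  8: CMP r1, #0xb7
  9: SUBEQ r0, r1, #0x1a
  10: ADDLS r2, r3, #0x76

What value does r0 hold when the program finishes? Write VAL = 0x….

0: ✓ CMP  NZCV=1001
1: ✓ MOVGE  r1←0xfb
2: · MOVVC
3: ✓ SUBGT  r0←0xdf
4: ✓ CMP  NZCV=0010
5: ✓ ADDNE  r0←0x41
6: ✓ ADDPL  r3←0x35
7: ✓ MOVNE  r0←0xe1
8: ✓ CMP  NZCV=0010
9: · SUBEQ
10: · ADDLS

VAL = 0xe1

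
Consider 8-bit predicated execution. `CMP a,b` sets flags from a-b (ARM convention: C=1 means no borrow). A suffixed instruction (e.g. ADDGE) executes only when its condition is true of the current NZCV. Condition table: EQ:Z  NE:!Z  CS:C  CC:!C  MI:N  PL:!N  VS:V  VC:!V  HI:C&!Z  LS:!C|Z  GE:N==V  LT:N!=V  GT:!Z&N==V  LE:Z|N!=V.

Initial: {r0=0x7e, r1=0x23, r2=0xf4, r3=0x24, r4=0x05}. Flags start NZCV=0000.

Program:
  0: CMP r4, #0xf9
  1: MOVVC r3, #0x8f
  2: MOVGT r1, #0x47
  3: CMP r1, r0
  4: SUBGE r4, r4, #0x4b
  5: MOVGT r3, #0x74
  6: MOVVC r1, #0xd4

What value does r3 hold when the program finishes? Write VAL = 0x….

VAL = 0x8f

0: ✓ CMP  NZCV=0000
1: ✓ MOVVC  r3←0x8f
2: ✓ MOVGT  r1←0x47
3: ✓ CMP  NZCV=1000
4: · SUBGE
5: · MOVGT
6: ✓ MOVVC  r1←0xd4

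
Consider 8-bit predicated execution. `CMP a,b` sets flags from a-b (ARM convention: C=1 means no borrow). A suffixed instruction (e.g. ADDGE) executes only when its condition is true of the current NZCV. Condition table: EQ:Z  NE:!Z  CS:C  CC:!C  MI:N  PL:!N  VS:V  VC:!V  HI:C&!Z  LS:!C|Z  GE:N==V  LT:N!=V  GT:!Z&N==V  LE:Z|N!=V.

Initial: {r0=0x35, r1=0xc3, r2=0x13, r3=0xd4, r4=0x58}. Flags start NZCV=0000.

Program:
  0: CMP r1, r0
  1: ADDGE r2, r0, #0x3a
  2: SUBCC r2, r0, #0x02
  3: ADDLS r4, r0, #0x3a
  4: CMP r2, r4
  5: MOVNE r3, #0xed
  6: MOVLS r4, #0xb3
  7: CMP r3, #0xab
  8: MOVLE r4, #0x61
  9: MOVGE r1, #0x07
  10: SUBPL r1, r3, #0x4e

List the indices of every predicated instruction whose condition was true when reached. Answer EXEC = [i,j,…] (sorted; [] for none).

[0] flags=1010 → (cmp)
[1] flags=1010 GE?F → skip
[2] flags=1010 CC?F → skip
[3] flags=1010 LS?F → skip
[4] flags=1000 → (cmp)
[5] flags=1000 NE?T → r3=0xed
[6] flags=1000 LS?T → r4=0xb3
[7] flags=0010 → (cmp)
[8] flags=0010 LE?F → skip
[9] flags=0010 GE?T → r1=0x07
[10] flags=0010 PL?T → r1=0x9f

EXEC = [5,6,9,10]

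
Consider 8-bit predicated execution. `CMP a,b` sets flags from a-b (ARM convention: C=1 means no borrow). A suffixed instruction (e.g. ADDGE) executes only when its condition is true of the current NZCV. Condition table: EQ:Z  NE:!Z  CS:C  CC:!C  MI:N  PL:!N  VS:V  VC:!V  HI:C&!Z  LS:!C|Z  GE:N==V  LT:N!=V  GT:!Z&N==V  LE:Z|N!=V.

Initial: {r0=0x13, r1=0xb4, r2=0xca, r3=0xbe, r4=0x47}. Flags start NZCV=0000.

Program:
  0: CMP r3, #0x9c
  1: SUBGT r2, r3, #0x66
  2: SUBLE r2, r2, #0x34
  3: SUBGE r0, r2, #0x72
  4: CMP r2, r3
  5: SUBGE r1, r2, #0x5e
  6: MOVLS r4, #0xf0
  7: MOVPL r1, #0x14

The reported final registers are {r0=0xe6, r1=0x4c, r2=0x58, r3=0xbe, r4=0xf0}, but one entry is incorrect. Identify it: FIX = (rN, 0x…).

[0] flags=0010 → (cmp)
[1] flags=0010 GT?T → r2=0x58
[2] flags=0010 LE?F → skip
[3] flags=0010 GE?T → r0=0xe6
[4] flags=1001 → (cmp)
[5] flags=1001 GE?T → r1=0xfa
[6] flags=1001 LS?T → r4=0xf0
[7] flags=1001 PL?F → skip

FIX = (r1, 0xfa)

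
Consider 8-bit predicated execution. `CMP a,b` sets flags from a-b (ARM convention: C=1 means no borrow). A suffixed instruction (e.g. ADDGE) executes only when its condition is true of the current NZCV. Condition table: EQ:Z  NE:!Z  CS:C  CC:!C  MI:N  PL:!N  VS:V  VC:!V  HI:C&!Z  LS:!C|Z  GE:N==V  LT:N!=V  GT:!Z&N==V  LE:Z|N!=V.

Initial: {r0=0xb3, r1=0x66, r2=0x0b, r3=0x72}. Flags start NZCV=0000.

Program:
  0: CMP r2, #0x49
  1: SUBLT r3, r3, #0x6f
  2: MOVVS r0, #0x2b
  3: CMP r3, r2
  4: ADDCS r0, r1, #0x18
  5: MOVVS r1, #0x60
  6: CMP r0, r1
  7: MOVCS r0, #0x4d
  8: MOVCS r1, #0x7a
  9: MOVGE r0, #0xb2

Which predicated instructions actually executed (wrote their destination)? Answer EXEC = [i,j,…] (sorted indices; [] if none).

0: ✓ CMP  NZCV=1000
1: ✓ SUBLT  r3←0x03
2: · MOVVS
3: ✓ CMP  NZCV=1000
4: · ADDCS
5: · MOVVS
6: ✓ CMP  NZCV=0011
7: ✓ MOVCS  r0←0x4d
8: ✓ MOVCS  r1←0x7a
9: · MOVGE

EXEC = [1,7,8]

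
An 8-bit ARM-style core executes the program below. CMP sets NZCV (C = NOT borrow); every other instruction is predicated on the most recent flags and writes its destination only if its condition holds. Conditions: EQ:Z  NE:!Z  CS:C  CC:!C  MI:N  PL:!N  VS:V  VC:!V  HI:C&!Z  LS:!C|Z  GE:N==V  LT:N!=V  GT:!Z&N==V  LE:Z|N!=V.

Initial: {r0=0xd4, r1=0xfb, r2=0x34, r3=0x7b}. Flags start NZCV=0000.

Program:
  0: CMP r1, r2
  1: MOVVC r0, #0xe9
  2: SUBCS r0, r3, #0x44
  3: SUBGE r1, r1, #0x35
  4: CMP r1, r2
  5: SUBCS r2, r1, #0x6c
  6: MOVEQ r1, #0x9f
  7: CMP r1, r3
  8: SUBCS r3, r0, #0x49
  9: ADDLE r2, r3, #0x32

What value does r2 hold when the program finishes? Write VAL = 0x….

VAL = 0x20

0: ✓ CMP  NZCV=1010
1: ✓ MOVVC  r0←0xe9
2: ✓ SUBCS  r0←0x37
3: · SUBGE
4: ✓ CMP  NZCV=1010
5: ✓ SUBCS  r2←0x8f
6: · MOVEQ
7: ✓ CMP  NZCV=1010
8: ✓ SUBCS  r3←0xee
9: ✓ ADDLE  r2←0x20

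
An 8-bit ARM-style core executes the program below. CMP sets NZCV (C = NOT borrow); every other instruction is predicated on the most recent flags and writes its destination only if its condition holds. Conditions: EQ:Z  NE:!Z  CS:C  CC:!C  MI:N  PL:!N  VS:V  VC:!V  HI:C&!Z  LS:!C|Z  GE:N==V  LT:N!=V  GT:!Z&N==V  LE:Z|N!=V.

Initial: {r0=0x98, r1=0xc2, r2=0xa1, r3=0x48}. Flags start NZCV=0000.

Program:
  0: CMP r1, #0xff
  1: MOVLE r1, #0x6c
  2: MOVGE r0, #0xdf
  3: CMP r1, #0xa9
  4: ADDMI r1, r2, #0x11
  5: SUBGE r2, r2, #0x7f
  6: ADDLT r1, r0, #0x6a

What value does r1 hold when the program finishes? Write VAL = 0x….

VAL = 0xb2

0: ✓ CMP  NZCV=1000
1: ✓ MOVLE  r1←0x6c
2: · MOVGE
3: ✓ CMP  NZCV=1001
4: ✓ ADDMI  r1←0xb2
5: ✓ SUBGE  r2←0x22
6: · ADDLT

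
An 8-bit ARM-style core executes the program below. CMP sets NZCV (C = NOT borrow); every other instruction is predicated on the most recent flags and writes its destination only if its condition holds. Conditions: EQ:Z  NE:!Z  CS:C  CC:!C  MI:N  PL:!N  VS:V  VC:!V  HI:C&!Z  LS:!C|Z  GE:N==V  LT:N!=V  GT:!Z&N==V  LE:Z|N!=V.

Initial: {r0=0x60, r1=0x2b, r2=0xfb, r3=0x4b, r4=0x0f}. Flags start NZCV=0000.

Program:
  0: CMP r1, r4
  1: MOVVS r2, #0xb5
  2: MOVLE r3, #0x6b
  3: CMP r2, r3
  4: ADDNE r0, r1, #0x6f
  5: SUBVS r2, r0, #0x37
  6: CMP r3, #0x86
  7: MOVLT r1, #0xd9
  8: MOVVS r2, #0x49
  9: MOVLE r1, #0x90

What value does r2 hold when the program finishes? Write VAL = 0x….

[0] flags=0010 → (cmp)
[1] flags=0010 VS?F → skip
[2] flags=0010 LE?F → skip
[3] flags=1010 → (cmp)
[4] flags=1010 NE?T → r0=0x9a
[5] flags=1010 VS?F → skip
[6] flags=1001 → (cmp)
[7] flags=1001 LT?F → skip
[8] flags=1001 VS?T → r2=0x49
[9] flags=1001 LE?F → skip

VAL = 0x49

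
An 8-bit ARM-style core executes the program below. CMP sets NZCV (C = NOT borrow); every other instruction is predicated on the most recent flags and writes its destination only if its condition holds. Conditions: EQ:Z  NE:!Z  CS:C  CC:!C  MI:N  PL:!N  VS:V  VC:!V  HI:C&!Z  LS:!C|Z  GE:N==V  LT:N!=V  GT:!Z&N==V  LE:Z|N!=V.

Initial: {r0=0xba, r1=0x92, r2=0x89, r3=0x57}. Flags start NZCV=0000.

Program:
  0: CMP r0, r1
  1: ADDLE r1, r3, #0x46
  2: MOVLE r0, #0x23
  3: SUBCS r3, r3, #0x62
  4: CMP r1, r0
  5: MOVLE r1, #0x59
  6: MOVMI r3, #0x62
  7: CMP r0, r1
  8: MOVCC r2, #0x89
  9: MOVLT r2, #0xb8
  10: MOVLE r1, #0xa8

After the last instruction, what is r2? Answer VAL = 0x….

VAL = 0xb8

0: ✓ CMP  NZCV=0010
1: · ADDLE
2: · MOVLE
3: ✓ SUBCS  r3←0xf5
4: ✓ CMP  NZCV=1000
5: ✓ MOVLE  r1←0x59
6: ✓ MOVMI  r3←0x62
7: ✓ CMP  NZCV=0011
8: · MOVCC
9: ✓ MOVLT  r2←0xb8
10: ✓ MOVLE  r1←0xa8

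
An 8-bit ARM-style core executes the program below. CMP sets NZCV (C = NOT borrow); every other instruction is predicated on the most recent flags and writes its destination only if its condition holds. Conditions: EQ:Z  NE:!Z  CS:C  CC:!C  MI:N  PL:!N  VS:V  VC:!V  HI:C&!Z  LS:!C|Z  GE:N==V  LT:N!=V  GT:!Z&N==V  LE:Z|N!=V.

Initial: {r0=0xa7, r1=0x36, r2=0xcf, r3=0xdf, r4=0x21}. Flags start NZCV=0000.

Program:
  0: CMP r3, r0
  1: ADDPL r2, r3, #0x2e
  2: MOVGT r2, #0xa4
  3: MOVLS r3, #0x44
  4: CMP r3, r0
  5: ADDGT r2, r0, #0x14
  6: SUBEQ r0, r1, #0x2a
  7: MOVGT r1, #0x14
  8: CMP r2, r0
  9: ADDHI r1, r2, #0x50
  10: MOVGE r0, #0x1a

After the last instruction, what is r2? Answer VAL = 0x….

VAL = 0xbb

0: ✓ CMP  NZCV=0010
1: ✓ ADDPL  r2←0x0d
2: ✓ MOVGT  r2←0xa4
3: · MOVLS
4: ✓ CMP  NZCV=0010
5: ✓ ADDGT  r2←0xbb
6: · SUBEQ
7: ✓ MOVGT  r1←0x14
8: ✓ CMP  NZCV=0010
9: ✓ ADDHI  r1←0x0b
10: ✓ MOVGE  r0←0x1a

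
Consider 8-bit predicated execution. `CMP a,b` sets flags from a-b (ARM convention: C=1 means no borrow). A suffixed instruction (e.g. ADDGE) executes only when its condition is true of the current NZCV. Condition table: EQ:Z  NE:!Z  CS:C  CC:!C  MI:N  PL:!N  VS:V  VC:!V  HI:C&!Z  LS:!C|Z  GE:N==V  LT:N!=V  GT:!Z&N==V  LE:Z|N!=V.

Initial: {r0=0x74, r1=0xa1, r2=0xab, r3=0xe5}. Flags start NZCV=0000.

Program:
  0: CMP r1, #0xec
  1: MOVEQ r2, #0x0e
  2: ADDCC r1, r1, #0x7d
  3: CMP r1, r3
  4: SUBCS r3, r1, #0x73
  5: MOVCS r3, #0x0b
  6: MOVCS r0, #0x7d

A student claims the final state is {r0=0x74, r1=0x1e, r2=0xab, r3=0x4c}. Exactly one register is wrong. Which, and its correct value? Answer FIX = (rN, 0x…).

FIX = (r3, 0xe5)

0: ✓ CMP  NZCV=1000
1: · MOVEQ
2: ✓ ADDCC  r1←0x1e
3: ✓ CMP  NZCV=0000
4: · SUBCS
5: · MOVCS
6: · MOVCS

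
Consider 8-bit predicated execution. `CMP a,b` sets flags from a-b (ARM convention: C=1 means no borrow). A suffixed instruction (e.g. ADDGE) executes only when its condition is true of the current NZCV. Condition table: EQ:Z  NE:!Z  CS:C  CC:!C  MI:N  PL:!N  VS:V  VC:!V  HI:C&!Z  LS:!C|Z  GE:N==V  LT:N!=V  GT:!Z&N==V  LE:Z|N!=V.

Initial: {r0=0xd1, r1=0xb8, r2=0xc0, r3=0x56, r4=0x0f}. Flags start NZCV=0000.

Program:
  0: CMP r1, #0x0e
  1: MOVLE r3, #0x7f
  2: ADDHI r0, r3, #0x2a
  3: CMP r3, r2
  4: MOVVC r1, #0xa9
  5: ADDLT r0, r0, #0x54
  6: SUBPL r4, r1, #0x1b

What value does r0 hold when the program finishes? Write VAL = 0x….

VAL = 0xa9

0: ✓ CMP  NZCV=1010
1: ✓ MOVLE  r3←0x7f
2: ✓ ADDHI  r0←0xa9
3: ✓ CMP  NZCV=1001
4: · MOVVC
5: · ADDLT
6: · SUBPL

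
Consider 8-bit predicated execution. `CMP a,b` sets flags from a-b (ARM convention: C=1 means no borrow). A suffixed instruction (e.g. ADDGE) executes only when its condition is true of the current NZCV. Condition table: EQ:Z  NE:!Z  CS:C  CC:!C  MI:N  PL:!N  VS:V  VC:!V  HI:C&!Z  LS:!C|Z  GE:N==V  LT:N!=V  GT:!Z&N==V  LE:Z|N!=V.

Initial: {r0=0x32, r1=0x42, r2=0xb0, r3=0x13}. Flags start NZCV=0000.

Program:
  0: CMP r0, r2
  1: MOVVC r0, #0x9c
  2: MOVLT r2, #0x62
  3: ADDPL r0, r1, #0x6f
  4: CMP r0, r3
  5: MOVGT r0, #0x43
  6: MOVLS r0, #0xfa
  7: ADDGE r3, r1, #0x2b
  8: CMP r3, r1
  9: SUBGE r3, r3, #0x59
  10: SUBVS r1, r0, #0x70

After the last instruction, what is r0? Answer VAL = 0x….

VAL = 0x43

[0] flags=1001 → (cmp)
[1] flags=1001 VC?F → skip
[2] flags=1001 LT?F → skip
[3] flags=1001 PL?F → skip
[4] flags=0010 → (cmp)
[5] flags=0010 GT?T → r0=0x43
[6] flags=0010 LS?F → skip
[7] flags=0010 GE?T → r3=0x6d
[8] flags=0010 → (cmp)
[9] flags=0010 GE?T → r3=0x14
[10] flags=0010 VS?F → skip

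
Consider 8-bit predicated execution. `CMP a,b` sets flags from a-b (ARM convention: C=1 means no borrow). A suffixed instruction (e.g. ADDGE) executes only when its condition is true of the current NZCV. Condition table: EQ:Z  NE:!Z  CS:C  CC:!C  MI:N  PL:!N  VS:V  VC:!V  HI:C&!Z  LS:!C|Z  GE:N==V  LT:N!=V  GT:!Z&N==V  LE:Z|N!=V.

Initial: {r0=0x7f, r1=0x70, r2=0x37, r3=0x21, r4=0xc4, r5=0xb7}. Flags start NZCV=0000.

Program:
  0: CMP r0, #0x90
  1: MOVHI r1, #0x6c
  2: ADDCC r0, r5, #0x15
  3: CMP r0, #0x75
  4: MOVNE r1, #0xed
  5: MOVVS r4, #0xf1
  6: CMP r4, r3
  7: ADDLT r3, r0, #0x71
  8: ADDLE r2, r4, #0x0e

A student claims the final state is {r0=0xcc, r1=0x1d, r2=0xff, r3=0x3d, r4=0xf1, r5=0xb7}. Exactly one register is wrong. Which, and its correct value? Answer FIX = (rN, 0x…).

FIX = (r1, 0xed)

0: ✓ CMP  NZCV=1001
1: · MOVHI
2: ✓ ADDCC  r0←0xcc
3: ✓ CMP  NZCV=0011
4: ✓ MOVNE  r1←0xed
5: ✓ MOVVS  r4←0xf1
6: ✓ CMP  NZCV=1010
7: ✓ ADDLT  r3←0x3d
8: ✓ ADDLE  r2←0xff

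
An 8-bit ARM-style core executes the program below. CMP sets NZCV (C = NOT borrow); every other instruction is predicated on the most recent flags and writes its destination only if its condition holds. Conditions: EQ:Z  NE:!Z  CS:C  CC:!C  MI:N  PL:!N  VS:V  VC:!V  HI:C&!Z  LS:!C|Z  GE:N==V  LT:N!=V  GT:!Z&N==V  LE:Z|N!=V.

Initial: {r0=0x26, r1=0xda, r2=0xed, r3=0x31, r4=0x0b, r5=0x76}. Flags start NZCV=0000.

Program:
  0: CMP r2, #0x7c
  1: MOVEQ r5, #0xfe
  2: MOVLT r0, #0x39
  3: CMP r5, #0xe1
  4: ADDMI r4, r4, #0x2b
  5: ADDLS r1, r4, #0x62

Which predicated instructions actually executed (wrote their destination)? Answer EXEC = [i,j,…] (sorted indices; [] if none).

[0] flags=0011 → (cmp)
[1] flags=0011 EQ?F → skip
[2] flags=0011 LT?T → r0=0x39
[3] flags=1001 → (cmp)
[4] flags=1001 MI?T → r4=0x36
[5] flags=1001 LS?T → r1=0x98

EXEC = [2,4,5]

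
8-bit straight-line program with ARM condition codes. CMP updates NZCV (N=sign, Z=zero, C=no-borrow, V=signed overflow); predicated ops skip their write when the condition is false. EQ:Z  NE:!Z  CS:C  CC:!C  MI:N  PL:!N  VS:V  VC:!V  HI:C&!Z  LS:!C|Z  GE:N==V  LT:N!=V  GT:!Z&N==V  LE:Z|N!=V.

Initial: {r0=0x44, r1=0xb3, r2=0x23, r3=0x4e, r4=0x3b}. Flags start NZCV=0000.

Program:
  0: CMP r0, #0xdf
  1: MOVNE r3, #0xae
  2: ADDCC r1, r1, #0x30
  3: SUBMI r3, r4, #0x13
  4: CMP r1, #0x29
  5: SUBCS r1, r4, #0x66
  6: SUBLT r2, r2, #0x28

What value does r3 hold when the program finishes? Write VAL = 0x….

0: ✓ CMP  NZCV=0000
1: ✓ MOVNE  r3←0xae
2: ✓ ADDCC  r1←0xe3
3: · SUBMI
4: ✓ CMP  NZCV=1010
5: ✓ SUBCS  r1←0xd5
6: ✓ SUBLT  r2←0xfb

VAL = 0xae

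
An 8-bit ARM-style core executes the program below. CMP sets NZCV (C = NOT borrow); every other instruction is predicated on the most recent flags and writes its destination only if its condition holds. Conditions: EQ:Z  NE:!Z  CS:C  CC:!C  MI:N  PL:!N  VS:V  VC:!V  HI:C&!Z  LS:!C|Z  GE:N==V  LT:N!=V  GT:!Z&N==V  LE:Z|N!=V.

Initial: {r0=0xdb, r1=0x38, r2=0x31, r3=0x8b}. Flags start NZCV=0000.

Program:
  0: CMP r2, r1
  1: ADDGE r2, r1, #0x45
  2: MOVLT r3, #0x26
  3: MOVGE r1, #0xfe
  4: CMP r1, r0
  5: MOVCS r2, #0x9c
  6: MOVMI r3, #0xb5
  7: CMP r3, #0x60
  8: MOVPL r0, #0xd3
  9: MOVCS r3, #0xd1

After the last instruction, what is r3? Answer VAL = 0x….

[0] flags=1000 → (cmp)
[1] flags=1000 GE?F → skip
[2] flags=1000 LT?T → r3=0x26
[3] flags=1000 GE?F → skip
[4] flags=0000 → (cmp)
[5] flags=0000 CS?F → skip
[6] flags=0000 MI?F → skip
[7] flags=1000 → (cmp)
[8] flags=1000 PL?F → skip
[9] flags=1000 CS?F → skip

VAL = 0x26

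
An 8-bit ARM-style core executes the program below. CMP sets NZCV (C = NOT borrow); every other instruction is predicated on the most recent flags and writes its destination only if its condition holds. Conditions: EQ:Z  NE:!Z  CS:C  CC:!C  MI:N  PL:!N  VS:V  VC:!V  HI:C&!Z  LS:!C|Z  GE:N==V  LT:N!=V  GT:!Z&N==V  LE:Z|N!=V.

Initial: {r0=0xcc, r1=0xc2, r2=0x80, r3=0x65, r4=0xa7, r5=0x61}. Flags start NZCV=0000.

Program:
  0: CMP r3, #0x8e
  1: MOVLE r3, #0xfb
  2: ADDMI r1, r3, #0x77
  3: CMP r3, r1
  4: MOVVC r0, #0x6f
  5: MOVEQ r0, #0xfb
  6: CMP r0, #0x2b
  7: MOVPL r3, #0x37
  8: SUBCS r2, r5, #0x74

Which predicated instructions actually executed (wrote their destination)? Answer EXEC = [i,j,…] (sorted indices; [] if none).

[0] flags=1001 → (cmp)
[1] flags=1001 LE?F → skip
[2] flags=1001 MI?T → r1=0xdc
[3] flags=1001 → (cmp)
[4] flags=1001 VC?F → skip
[5] flags=1001 EQ?F → skip
[6] flags=1010 → (cmp)
[7] flags=1010 PL?F → skip
[8] flags=1010 CS?T → r2=0xed

EXEC = [2,8]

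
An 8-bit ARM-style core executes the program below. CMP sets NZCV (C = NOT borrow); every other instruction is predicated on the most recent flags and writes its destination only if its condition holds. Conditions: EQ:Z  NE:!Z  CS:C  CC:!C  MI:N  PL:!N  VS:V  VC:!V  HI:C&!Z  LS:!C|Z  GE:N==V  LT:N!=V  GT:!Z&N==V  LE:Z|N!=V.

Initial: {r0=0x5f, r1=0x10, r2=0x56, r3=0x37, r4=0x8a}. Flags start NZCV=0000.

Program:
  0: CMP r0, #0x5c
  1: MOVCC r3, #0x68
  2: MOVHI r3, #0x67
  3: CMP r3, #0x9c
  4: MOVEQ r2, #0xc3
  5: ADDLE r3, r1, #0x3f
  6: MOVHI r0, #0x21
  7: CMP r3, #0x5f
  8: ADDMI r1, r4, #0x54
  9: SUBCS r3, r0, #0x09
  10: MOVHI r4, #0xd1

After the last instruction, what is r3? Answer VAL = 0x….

[0] flags=0010 → (cmp)
[1] flags=0010 CC?F → skip
[2] flags=0010 HI?T → r3=0x67
[3] flags=1001 → (cmp)
[4] flags=1001 EQ?F → skip
[5] flags=1001 LE?F → skip
[6] flags=1001 HI?F → skip
[7] flags=0010 → (cmp)
[8] flags=0010 MI?F → skip
[9] flags=0010 CS?T → r3=0x56
[10] flags=0010 HI?T → r4=0xd1

VAL = 0x56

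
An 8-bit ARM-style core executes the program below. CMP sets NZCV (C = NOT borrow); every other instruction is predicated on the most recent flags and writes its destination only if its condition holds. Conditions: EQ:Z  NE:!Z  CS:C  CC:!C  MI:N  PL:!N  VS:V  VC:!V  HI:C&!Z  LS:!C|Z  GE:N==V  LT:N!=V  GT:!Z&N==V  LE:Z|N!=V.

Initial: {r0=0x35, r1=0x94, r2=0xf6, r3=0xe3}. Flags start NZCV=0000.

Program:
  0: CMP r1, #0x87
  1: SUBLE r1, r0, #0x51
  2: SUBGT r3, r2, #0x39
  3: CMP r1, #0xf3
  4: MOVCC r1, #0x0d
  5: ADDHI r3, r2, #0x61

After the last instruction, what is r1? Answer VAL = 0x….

[0] flags=0010 → (cmp)
[1] flags=0010 LE?F → skip
[2] flags=0010 GT?T → r3=0xbd
[3] flags=1000 → (cmp)
[4] flags=1000 CC?T → r1=0x0d
[5] flags=1000 HI?F → skip

VAL = 0x0d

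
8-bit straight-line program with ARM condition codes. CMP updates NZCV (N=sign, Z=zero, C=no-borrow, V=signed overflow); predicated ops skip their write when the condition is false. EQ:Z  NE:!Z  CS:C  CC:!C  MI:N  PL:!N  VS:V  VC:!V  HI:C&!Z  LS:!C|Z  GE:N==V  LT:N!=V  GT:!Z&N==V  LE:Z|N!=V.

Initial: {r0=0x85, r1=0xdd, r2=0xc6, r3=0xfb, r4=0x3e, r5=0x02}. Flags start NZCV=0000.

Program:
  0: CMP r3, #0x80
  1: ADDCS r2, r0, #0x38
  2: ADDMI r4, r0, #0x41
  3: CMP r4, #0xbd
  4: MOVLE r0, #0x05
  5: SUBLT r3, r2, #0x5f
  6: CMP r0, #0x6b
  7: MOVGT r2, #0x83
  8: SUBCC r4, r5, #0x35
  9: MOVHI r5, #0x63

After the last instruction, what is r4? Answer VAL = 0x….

[0] flags=0010 → (cmp)
[1] flags=0010 CS?T → r2=0xbd
[2] flags=0010 MI?F → skip
[3] flags=1001 → (cmp)
[4] flags=1001 LE?F → skip
[5] flags=1001 LT?F → skip
[6] flags=0011 → (cmp)
[7] flags=0011 GT?F → skip
[8] flags=0011 CC?F → skip
[9] flags=0011 HI?T → r5=0x63

VAL = 0x3e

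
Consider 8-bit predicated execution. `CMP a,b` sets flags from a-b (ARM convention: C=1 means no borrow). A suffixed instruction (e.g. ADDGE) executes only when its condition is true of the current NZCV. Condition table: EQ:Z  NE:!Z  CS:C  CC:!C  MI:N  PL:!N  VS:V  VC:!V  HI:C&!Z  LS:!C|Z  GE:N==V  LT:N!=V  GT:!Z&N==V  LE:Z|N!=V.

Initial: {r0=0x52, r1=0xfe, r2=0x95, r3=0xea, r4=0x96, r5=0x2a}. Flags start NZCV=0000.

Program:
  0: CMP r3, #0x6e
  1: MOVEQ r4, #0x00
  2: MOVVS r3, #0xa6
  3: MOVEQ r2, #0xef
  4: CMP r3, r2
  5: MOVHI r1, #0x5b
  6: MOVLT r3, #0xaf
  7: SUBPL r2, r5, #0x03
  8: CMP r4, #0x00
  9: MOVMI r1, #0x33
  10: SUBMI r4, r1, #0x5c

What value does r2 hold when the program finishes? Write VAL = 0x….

VAL = 0x27

[0] flags=0011 → (cmp)
[1] flags=0011 EQ?F → skip
[2] flags=0011 VS?T → r3=0xa6
[3] flags=0011 EQ?F → skip
[4] flags=0010 → (cmp)
[5] flags=0010 HI?T → r1=0x5b
[6] flags=0010 LT?F → skip
[7] flags=0010 PL?T → r2=0x27
[8] flags=1010 → (cmp)
[9] flags=1010 MI?T → r1=0x33
[10] flags=1010 MI?T → r4=0xd7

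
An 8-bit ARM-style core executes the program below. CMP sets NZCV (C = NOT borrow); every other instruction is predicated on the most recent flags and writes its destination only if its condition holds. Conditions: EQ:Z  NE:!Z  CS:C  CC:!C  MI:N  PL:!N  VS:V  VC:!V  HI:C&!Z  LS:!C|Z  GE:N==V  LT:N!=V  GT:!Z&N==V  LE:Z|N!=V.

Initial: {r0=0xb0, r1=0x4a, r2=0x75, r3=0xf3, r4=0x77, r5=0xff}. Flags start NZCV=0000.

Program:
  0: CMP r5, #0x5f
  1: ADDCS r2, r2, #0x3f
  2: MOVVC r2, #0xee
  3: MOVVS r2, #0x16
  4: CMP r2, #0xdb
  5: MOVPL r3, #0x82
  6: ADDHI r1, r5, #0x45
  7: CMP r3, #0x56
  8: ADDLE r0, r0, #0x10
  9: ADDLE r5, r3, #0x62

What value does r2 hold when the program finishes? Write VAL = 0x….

VAL = 0xee

[0] flags=1010 → (cmp)
[1] flags=1010 CS?T → r2=0xb4
[2] flags=1010 VC?T → r2=0xee
[3] flags=1010 VS?F → skip
[4] flags=0010 → (cmp)
[5] flags=0010 PL?T → r3=0x82
[6] flags=0010 HI?T → r1=0x44
[7] flags=0011 → (cmp)
[8] flags=0011 LE?T → r0=0xc0
[9] flags=0011 LE?T → r5=0xe4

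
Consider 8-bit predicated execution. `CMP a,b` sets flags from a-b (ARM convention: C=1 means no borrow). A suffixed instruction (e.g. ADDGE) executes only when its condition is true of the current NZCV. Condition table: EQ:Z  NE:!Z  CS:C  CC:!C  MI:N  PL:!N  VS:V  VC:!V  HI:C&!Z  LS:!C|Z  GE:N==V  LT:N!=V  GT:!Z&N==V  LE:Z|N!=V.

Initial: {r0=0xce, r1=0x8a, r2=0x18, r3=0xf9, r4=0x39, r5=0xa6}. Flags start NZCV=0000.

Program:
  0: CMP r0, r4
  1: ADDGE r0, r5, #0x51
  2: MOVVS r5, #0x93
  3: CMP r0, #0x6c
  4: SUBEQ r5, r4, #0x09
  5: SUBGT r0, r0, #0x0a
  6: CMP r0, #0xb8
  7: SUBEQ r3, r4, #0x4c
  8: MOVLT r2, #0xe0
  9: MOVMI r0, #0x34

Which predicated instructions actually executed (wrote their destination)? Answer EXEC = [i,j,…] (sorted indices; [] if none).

EXEC = []

[0] flags=1010 → (cmp)
[1] flags=1010 GE?F → skip
[2] flags=1010 VS?F → skip
[3] flags=0011 → (cmp)
[4] flags=0011 EQ?F → skip
[5] flags=0011 GT?F → skip
[6] flags=0010 → (cmp)
[7] flags=0010 EQ?F → skip
[8] flags=0010 LT?F → skip
[9] flags=0010 MI?F → skip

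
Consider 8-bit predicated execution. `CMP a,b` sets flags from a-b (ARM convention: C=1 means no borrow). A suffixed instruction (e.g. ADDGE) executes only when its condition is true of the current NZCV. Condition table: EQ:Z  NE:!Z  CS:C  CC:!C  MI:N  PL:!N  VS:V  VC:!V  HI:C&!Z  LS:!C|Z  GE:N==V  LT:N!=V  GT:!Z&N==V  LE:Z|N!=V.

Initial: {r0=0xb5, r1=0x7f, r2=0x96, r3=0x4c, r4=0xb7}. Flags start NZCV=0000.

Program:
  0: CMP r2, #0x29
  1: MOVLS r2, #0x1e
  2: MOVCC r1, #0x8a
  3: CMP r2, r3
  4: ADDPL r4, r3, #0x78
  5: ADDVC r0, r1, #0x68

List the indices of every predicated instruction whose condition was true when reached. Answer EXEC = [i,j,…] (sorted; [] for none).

0: ✓ CMP  NZCV=0011
1: · MOVLS
2: · MOVCC
3: ✓ CMP  NZCV=0011
4: ✓ ADDPL  r4←0xc4
5: · ADDVC

EXEC = [4]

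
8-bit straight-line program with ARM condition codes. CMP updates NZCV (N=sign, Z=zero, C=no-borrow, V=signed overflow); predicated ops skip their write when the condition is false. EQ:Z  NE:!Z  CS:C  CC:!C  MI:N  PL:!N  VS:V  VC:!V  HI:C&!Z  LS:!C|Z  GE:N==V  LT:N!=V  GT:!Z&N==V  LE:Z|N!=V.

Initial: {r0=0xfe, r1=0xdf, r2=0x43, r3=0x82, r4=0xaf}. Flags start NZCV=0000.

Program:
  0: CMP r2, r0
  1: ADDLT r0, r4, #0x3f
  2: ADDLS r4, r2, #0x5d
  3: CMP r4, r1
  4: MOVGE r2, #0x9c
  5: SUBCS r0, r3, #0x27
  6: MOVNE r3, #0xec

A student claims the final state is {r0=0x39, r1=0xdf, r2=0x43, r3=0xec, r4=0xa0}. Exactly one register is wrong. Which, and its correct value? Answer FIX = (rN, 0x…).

[0] flags=0000 → (cmp)
[1] flags=0000 LT?F → skip
[2] flags=0000 LS?T → r4=0xa0
[3] flags=1000 → (cmp)
[4] flags=1000 GE?F → skip
[5] flags=1000 CS?F → skip
[6] flags=1000 NE?T → r3=0xec

FIX = (r0, 0xfe)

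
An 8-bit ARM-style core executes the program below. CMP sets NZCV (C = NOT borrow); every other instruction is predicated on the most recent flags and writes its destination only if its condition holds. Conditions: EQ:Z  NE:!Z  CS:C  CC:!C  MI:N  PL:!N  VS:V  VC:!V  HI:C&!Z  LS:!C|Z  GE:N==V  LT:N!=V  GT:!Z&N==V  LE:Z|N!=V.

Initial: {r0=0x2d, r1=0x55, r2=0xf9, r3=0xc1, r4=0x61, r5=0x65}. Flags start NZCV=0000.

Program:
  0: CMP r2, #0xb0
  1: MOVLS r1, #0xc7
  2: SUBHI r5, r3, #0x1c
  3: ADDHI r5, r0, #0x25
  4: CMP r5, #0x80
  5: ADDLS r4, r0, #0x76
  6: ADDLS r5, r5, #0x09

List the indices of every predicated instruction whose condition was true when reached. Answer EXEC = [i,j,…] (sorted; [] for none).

[0] flags=0010 → (cmp)
[1] flags=0010 LS?F → skip
[2] flags=0010 HI?T → r5=0xa5
[3] flags=0010 HI?T → r5=0x52
[4] flags=1001 → (cmp)
[5] flags=1001 LS?T → r4=0xa3
[6] flags=1001 LS?T → r5=0x5b

EXEC = [2,3,5,6]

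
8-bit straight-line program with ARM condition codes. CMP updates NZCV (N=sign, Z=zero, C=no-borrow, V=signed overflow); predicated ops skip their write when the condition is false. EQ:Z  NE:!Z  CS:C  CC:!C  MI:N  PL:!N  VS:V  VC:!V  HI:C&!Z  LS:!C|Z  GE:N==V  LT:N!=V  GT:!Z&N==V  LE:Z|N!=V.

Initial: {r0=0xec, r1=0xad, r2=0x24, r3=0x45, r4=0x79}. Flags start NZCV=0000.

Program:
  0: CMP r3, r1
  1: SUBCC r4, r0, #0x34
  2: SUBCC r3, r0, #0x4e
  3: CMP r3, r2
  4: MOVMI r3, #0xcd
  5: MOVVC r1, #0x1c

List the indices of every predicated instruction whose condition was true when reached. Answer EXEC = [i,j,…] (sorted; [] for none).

0: ✓ CMP  NZCV=1001
1: ✓ SUBCC  r4←0xb8
2: ✓ SUBCC  r3←0x9e
3: ✓ CMP  NZCV=0011
4: · MOVMI
5: · MOVVC

EXEC = [1,2]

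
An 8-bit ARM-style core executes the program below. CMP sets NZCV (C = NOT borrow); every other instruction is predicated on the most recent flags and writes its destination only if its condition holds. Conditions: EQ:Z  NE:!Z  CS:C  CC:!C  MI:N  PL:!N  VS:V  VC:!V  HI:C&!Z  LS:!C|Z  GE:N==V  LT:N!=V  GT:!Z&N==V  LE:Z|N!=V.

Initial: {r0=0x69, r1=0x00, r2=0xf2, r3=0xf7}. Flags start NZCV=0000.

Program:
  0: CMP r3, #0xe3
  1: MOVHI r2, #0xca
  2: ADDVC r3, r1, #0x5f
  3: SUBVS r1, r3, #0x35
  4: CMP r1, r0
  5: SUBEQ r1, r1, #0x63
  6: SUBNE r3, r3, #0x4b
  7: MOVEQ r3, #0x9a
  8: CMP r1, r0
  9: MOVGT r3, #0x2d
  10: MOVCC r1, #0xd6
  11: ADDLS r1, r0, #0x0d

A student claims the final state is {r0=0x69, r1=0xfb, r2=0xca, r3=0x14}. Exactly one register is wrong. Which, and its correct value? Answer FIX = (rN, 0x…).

FIX = (r1, 0x76)

0: ✓ CMP  NZCV=0010
1: ✓ MOVHI  r2←0xca
2: ✓ ADDVC  r3←0x5f
3: · SUBVS
4: ✓ CMP  NZCV=1000
5: · SUBEQ
6: ✓ SUBNE  r3←0x14
7: · MOVEQ
8: ✓ CMP  NZCV=1000
9: · MOVGT
10: ✓ MOVCC  r1←0xd6
11: ✓ ADDLS  r1←0x76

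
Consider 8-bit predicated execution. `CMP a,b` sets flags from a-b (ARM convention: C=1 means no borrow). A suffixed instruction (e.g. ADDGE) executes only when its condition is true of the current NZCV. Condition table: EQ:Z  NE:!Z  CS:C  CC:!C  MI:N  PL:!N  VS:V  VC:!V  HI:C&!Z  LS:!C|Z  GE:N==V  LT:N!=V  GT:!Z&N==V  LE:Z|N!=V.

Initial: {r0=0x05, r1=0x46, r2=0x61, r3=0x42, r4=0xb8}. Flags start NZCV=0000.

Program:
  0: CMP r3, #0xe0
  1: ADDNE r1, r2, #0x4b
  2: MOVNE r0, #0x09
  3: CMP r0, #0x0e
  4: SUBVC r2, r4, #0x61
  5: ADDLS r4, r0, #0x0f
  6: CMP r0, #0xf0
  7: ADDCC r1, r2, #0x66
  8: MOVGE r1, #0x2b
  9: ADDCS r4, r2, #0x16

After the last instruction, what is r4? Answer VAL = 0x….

VAL = 0x18

0: ✓ CMP  NZCV=0000
1: ✓ ADDNE  r1←0xac
2: ✓ MOVNE  r0←0x09
3: ✓ CMP  NZCV=1000
4: ✓ SUBVC  r2←0x57
5: ✓ ADDLS  r4←0x18
6: ✓ CMP  NZCV=0000
7: ✓ ADDCC  r1←0xbd
8: ✓ MOVGE  r1←0x2b
9: · ADDCS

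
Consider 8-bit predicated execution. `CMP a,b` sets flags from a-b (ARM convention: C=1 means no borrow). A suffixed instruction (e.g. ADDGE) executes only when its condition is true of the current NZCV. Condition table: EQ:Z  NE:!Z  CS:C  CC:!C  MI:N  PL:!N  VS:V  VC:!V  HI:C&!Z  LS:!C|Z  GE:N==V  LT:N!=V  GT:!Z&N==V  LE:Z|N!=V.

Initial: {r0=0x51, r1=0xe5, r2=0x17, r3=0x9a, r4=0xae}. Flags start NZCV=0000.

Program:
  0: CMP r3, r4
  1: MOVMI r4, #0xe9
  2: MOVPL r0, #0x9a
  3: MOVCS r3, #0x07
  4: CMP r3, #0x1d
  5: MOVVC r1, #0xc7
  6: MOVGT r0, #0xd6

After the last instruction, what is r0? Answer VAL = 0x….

VAL = 0x51

[0] flags=1000 → (cmp)
[1] flags=1000 MI?T → r4=0xe9
[2] flags=1000 PL?F → skip
[3] flags=1000 CS?F → skip
[4] flags=0011 → (cmp)
[5] flags=0011 VC?F → skip
[6] flags=0011 GT?F → skip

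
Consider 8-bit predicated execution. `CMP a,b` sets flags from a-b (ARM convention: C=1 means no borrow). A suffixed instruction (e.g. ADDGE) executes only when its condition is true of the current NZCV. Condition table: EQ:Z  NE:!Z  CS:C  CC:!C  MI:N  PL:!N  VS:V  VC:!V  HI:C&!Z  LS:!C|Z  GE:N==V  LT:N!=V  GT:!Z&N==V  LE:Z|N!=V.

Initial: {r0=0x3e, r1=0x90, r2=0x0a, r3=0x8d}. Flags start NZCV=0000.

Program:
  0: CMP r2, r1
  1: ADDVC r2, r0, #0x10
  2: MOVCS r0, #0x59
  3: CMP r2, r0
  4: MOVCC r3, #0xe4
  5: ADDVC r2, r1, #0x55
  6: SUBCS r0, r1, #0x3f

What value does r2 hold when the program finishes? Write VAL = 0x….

VAL = 0xe5

[0] flags=0000 → (cmp)
[1] flags=0000 VC?T → r2=0x4e
[2] flags=0000 CS?F → skip
[3] flags=0010 → (cmp)
[4] flags=0010 CC?F → skip
[5] flags=0010 VC?T → r2=0xe5
[6] flags=0010 CS?T → r0=0x51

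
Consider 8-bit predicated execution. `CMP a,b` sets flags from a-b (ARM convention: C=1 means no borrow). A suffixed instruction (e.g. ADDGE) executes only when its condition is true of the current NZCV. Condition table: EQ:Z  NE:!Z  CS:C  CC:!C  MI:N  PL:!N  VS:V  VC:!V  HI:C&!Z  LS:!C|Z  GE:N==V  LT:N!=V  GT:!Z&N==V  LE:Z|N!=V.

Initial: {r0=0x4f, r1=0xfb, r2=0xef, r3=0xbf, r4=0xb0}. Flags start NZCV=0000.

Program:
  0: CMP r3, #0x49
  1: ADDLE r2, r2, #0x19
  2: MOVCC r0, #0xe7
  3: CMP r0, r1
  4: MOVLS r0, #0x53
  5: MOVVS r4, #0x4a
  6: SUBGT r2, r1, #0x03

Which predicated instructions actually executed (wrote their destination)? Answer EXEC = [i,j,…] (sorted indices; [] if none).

[0] flags=0011 → (cmp)
[1] flags=0011 LE?T → r2=0x08
[2] flags=0011 CC?F → skip
[3] flags=0000 → (cmp)
[4] flags=0000 LS?T → r0=0x53
[5] flags=0000 VS?F → skip
[6] flags=0000 GT?T → r2=0xf8

EXEC = [1,4,6]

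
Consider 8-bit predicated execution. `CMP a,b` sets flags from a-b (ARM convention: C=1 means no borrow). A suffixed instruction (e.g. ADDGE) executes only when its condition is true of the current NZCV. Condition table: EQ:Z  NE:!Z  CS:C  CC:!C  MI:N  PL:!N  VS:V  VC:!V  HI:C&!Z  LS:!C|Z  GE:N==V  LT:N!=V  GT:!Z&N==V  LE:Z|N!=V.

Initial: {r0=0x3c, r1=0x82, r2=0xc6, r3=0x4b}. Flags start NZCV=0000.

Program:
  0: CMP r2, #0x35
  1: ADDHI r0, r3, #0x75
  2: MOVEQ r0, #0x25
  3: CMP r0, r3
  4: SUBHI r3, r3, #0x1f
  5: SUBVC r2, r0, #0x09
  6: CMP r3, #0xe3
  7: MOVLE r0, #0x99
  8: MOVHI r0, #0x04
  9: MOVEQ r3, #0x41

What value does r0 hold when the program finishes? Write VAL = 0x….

[0] flags=1010 → (cmp)
[1] flags=1010 HI?T → r0=0xc0
[2] flags=1010 EQ?F → skip
[3] flags=0011 → (cmp)
[4] flags=0011 HI?T → r3=0x2c
[5] flags=0011 VC?F → skip
[6] flags=0000 → (cmp)
[7] flags=0000 LE?F → skip
[8] flags=0000 HI?F → skip
[9] flags=0000 EQ?F → skip

VAL = 0xc0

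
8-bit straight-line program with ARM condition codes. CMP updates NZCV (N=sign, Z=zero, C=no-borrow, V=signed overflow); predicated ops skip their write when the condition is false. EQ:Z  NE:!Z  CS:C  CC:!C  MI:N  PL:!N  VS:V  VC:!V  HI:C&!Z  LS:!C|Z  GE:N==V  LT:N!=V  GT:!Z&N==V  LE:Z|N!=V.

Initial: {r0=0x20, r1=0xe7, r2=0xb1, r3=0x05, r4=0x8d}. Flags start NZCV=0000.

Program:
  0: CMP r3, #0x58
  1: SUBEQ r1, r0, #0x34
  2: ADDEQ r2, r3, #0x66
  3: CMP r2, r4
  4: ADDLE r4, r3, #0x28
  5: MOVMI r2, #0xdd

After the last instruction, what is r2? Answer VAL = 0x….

[0] flags=1000 → (cmp)
[1] flags=1000 EQ?F → skip
[2] flags=1000 EQ?F → skip
[3] flags=0010 → (cmp)
[4] flags=0010 LE?F → skip
[5] flags=0010 MI?F → skip

VAL = 0xb1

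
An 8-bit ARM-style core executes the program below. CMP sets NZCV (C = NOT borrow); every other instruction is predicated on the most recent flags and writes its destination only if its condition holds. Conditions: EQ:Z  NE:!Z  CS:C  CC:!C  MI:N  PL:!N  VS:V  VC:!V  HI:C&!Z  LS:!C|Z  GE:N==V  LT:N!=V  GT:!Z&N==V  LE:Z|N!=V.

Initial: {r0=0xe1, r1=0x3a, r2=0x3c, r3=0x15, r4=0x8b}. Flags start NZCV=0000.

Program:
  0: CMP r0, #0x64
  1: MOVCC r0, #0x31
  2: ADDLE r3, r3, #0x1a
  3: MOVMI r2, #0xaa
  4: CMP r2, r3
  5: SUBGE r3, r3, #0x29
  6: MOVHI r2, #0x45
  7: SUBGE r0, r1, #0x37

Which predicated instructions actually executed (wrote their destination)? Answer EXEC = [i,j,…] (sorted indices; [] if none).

[0] flags=0011 → (cmp)
[1] flags=0011 CC?F → skip
[2] flags=0011 LE?T → r3=0x2f
[3] flags=0011 MI?F → skip
[4] flags=0010 → (cmp)
[5] flags=0010 GE?T → r3=0x06
[6] flags=0010 HI?T → r2=0x45
[7] flags=0010 GE?T → r0=0x03

EXEC = [2,5,6,7]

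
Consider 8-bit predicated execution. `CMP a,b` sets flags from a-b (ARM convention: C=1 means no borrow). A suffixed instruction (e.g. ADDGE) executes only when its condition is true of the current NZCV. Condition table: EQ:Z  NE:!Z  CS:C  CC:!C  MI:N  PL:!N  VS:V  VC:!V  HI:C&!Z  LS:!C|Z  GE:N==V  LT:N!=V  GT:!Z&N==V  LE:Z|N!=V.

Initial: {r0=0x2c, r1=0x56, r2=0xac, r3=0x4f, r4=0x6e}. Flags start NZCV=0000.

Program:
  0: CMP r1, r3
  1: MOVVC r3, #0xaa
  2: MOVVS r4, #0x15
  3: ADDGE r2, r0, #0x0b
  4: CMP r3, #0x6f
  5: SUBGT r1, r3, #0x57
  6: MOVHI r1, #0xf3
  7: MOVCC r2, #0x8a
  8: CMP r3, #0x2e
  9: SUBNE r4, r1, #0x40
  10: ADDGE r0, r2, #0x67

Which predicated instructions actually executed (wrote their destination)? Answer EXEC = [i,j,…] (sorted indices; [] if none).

EXEC = [1,3,6,9]

0: ✓ CMP  NZCV=0010
1: ✓ MOVVC  r3←0xaa
2: · MOVVS
3: ✓ ADDGE  r2←0x37
4: ✓ CMP  NZCV=0011
5: · SUBGT
6: ✓ MOVHI  r1←0xf3
7: · MOVCC
8: ✓ CMP  NZCV=0011
9: ✓ SUBNE  r4←0xb3
10: · ADDGE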